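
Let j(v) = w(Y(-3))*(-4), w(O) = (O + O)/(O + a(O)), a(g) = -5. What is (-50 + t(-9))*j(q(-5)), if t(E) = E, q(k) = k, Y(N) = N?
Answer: 177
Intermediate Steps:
w(O) = 2*O/(-5 + O) (w(O) = (O + O)/(O - 5) = (2*O)/(-5 + O) = 2*O/(-5 + O))
j(v) = -3 (j(v) = (2*(-3)/(-5 - 3))*(-4) = (2*(-3)/(-8))*(-4) = (2*(-3)*(-1/8))*(-4) = (3/4)*(-4) = -3)
(-50 + t(-9))*j(q(-5)) = (-50 - 9)*(-3) = -59*(-3) = 177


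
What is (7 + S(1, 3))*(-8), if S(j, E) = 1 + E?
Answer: -88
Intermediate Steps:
(7 + S(1, 3))*(-8) = (7 + (1 + 3))*(-8) = (7 + 4)*(-8) = 11*(-8) = -88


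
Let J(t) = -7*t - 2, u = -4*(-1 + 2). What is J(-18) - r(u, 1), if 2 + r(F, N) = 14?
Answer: 112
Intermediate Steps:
u = -4 (u = -4*1 = -4)
r(F, N) = 12 (r(F, N) = -2 + 14 = 12)
J(t) = -2 - 7*t
J(-18) - r(u, 1) = (-2 - 7*(-18)) - 1*12 = (-2 + 126) - 12 = 124 - 12 = 112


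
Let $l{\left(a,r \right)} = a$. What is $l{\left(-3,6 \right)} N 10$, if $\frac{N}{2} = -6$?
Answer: $360$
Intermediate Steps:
$N = -12$ ($N = 2 \left(-6\right) = -12$)
$l{\left(-3,6 \right)} N 10 = \left(-3\right) \left(-12\right) 10 = 36 \cdot 10 = 360$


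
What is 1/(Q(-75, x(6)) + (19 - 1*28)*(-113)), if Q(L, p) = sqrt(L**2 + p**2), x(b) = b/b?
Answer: 1017/1028663 - sqrt(5626)/1028663 ≈ 0.00091575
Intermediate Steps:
x(b) = 1
1/(Q(-75, x(6)) + (19 - 1*28)*(-113)) = 1/(sqrt((-75)**2 + 1**2) + (19 - 1*28)*(-113)) = 1/(sqrt(5625 + 1) + (19 - 28)*(-113)) = 1/(sqrt(5626) - 9*(-113)) = 1/(sqrt(5626) + 1017) = 1/(1017 + sqrt(5626))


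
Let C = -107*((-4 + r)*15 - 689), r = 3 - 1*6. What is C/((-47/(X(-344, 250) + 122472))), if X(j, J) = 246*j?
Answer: -3215490384/47 ≈ -6.8415e+7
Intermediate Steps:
r = -3 (r = 3 - 6 = -3)
C = 84958 (C = -107*((-4 - 3)*15 - 689) = -107*(-7*15 - 689) = -107*(-105 - 689) = -107*(-794) = 84958)
C/((-47/(X(-344, 250) + 122472))) = 84958/((-47/(246*(-344) + 122472))) = 84958/((-47/(-84624 + 122472))) = 84958/((-47/37848)) = 84958/(((1/37848)*(-47))) = 84958/(-47/37848) = 84958*(-37848/47) = -3215490384/47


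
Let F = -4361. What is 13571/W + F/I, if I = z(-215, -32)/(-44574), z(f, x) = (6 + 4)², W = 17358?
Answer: 421771827214/216975 ≈ 1.9439e+6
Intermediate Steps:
z(f, x) = 100 (z(f, x) = 10² = 100)
I = -50/22287 (I = 100/(-44574) = 100*(-1/44574) = -50/22287 ≈ -0.0022435)
13571/W + F/I = 13571/17358 - 4361/(-50/22287) = 13571*(1/17358) - 4361*(-22287/50) = 13571/17358 + 97193607/50 = 421771827214/216975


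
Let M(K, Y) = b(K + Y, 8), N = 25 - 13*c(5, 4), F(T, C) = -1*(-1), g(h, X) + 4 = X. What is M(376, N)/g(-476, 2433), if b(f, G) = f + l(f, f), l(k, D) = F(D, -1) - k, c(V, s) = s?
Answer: 1/2429 ≈ 0.00041169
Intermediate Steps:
g(h, X) = -4 + X
F(T, C) = 1
N = -27 (N = 25 - 13*4 = 25 - 52 = -27)
l(k, D) = 1 - k
b(f, G) = 1 (b(f, G) = f + (1 - f) = 1)
M(K, Y) = 1
M(376, N)/g(-476, 2433) = 1/(-4 + 2433) = 1/2429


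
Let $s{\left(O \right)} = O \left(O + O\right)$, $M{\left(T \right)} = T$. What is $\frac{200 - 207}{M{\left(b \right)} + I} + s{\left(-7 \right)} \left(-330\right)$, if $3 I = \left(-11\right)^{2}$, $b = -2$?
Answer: $- \frac{3719121}{115} \approx -32340.0$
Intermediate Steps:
$I = \frac{121}{3}$ ($I = \frac{\left(-11\right)^{2}}{3} = \frac{1}{3} \cdot 121 = \frac{121}{3} \approx 40.333$)
$s{\left(O \right)} = 2 O^{2}$ ($s{\left(O \right)} = O 2 O = 2 O^{2}$)
$\frac{200 - 207}{M{\left(b \right)} + I} + s{\left(-7 \right)} \left(-330\right) = \frac{200 - 207}{-2 + \frac{121}{3}} + 2 \left(-7\right)^{2} \left(-330\right) = - \frac{7}{\frac{115}{3}} + 2 \cdot 49 \left(-330\right) = \left(-7\right) \frac{3}{115} + 98 \left(-330\right) = - \frac{21}{115} - 32340 = - \frac{3719121}{115}$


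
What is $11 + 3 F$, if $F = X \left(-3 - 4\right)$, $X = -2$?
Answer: $53$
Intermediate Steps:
$F = 14$ ($F = - 2 \left(-3 - 4\right) = \left(-2\right) \left(-7\right) = 14$)
$11 + 3 F = 11 + 3 \cdot 14 = 11 + 42 = 53$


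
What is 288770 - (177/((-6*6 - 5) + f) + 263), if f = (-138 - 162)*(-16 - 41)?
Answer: 4921640736/17059 ≈ 2.8851e+5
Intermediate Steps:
f = 17100 (f = -300*(-57) = 17100)
288770 - (177/((-6*6 - 5) + f) + 263) = 288770 - (177/((-6*6 - 5) + 17100) + 263) = 288770 - (177/((-36 - 5) + 17100) + 263) = 288770 - (177/(-41 + 17100) + 263) = 288770 - (177/17059 + 263) = 288770 - 1*4486694/17059 = 288770 - 4486694/17059 = 4921640736/17059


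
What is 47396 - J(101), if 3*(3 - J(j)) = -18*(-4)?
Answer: 47417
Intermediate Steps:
J(j) = -21 (J(j) = 3 - (-6)*(-4) = 3 - ⅓*72 = 3 - 24 = -21)
47396 - J(101) = 47396 - 1*(-21) = 47396 + 21 = 47417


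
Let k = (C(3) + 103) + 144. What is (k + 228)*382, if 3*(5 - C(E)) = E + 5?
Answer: 547024/3 ≈ 1.8234e+5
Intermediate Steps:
C(E) = 10/3 - E/3 (C(E) = 5 - (E + 5)/3 = 5 - (5 + E)/3 = 5 + (-5/3 - E/3) = 10/3 - E/3)
k = 748/3 (k = ((10/3 - ⅓*3) + 103) + 144 = ((10/3 - 1) + 103) + 144 = (7/3 + 103) + 144 = 316/3 + 144 = 748/3 ≈ 249.33)
(k + 228)*382 = (748/3 + 228)*382 = (1432/3)*382 = 547024/3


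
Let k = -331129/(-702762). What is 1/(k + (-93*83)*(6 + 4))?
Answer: -702762/54245867651 ≈ -1.2955e-5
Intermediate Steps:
k = 331129/702762 (k = -331129*(-1/702762) = 331129/702762 ≈ 0.47118)
1/(k + (-93*83)*(6 + 4)) = 1/(331129/702762 + (-93*83)*(6 + 4)) = 1/(331129/702762 - 7719*10) = 1/(331129/702762 - 77190) = 1/(-54245867651/702762) = -702762/54245867651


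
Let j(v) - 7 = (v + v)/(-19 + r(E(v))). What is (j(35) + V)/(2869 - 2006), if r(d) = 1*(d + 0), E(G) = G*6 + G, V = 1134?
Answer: 128968/97519 ≈ 1.3225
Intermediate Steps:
E(G) = 7*G (E(G) = 6*G + G = 7*G)
r(d) = d (r(d) = 1*d = d)
j(v) = 7 + 2*v/(-19 + 7*v) (j(v) = 7 + (v + v)/(-19 + 7*v) = 7 + (2*v)/(-19 + 7*v) = 7 + 2*v/(-19 + 7*v))
(j(35) + V)/(2869 - 2006) = ((-133 + 51*35)/(-19 + 7*35) + 1134)/(2869 - 2006) = ((-133 + 1785)/(-19 + 245) + 1134)/863 = (1652/226 + 1134)*(1/863) = ((1/226)*1652 + 1134)*(1/863) = (826/113 + 1134)*(1/863) = (128968/113)*(1/863) = 128968/97519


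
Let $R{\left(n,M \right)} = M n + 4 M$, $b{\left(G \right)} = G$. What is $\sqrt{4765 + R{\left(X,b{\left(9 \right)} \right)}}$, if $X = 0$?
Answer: $\sqrt{4801} \approx 69.289$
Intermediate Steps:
$R{\left(n,M \right)} = 4 M + M n$
$\sqrt{4765 + R{\left(X,b{\left(9 \right)} \right)}} = \sqrt{4765 + 9 \left(4 + 0\right)} = \sqrt{4765 + 9 \cdot 4} = \sqrt{4765 + 36} = \sqrt{4801}$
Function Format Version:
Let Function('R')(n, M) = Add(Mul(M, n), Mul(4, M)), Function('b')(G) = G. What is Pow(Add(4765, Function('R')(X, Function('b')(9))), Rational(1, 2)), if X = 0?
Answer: Pow(4801, Rational(1, 2)) ≈ 69.289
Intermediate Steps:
Function('R')(n, M) = Add(Mul(4, M), Mul(M, n))
Pow(Add(4765, Function('R')(X, Function('b')(9))), Rational(1, 2)) = Pow(Add(4765, Mul(9, Add(4, 0))), Rational(1, 2)) = Pow(Add(4765, Mul(9, 4)), Rational(1, 2)) = Pow(Add(4765, 36), Rational(1, 2)) = Pow(4801, Rational(1, 2))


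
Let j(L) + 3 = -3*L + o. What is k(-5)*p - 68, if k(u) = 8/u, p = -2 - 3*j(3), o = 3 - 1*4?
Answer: -636/5 ≈ -127.20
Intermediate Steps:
o = -1 (o = 3 - 4 = -1)
j(L) = -4 - 3*L (j(L) = -3 + (-3*L - 1) = -3 + (-1 - 3*L) = -4 - 3*L)
p = 37 (p = -2 - 3*(-4 - 3*3) = -2 - 3*(-4 - 9) = -2 - 3*(-13) = -2 + 39 = 37)
k(-5)*p - 68 = (8/(-5))*37 - 68 = (8*(-⅕))*37 - 68 = -8/5*37 - 68 = -296/5 - 68 = -636/5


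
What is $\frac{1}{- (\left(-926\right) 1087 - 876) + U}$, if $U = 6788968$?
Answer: $\frac{1}{7796406} \approx 1.2826 \cdot 10^{-7}$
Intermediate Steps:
$\frac{1}{- (\left(-926\right) 1087 - 876) + U} = \frac{1}{- (\left(-926\right) 1087 - 876) + 6788968} = \frac{1}{- (-1006562 - 876) + 6788968} = \frac{1}{\left(-1\right) \left(-1007438\right) + 6788968} = \frac{1}{1007438 + 6788968} = \frac{1}{7796406}$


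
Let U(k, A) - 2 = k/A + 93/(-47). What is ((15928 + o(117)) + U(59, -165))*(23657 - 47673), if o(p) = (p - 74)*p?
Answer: -3903427038992/7755 ≈ -5.0334e+8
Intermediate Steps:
o(p) = p*(-74 + p) (o(p) = (-74 + p)*p = p*(-74 + p))
U(k, A) = 1/47 + k/A (U(k, A) = 2 + (k/A + 93/(-47)) = 2 + (k/A + 93*(-1/47)) = 2 + (k/A - 93/47) = 2 + (-93/47 + k/A) = 1/47 + k/A)
((15928 + o(117)) + U(59, -165))*(23657 - 47673) = ((15928 + 117*(-74 + 117)) + (59 + (1/47)*(-165))/(-165))*(23657 - 47673) = ((15928 + 117*43) - (59 - 165/47)/165)*(-24016) = ((15928 + 5031) - 1/165*2608/47)*(-24016) = (20959 - 2608/7755)*(-24016) = (162534437/7755)*(-24016) = -3903427038992/7755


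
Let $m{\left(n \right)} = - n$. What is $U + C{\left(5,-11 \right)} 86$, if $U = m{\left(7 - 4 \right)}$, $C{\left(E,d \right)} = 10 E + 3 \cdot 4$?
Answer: $5329$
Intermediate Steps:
$C{\left(E,d \right)} = 12 + 10 E$ ($C{\left(E,d \right)} = 10 E + 12 = 12 + 10 E$)
$U = -3$ ($U = - (7 - 4) = \left(-1\right) 3 = -3$)
$U + C{\left(5,-11 \right)} 86 = -3 + \left(12 + 10 \cdot 5\right) 86 = -3 + \left(12 + 50\right) 86 = -3 + 62 \cdot 86 = -3 + 5332 = 5329$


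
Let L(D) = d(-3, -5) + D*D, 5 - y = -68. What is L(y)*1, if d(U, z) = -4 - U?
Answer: 5328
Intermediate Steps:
y = 73 (y = 5 - 1*(-68) = 5 + 68 = 73)
L(D) = -1 + D**2 (L(D) = (-4 - 1*(-3)) + D*D = (-4 + 3) + D**2 = -1 + D**2)
L(y)*1 = (-1 + 73**2)*1 = (-1 + 5329)*1 = 5328*1 = 5328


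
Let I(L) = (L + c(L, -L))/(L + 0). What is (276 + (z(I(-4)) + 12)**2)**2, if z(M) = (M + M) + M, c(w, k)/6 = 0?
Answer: 251001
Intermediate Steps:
c(w, k) = 0 (c(w, k) = 6*0 = 0)
I(L) = 1 (I(L) = (L + 0)/(L + 0) = L/L = 1)
z(M) = 3*M (z(M) = 2*M + M = 3*M)
(276 + (z(I(-4)) + 12)**2)**2 = (276 + (3*1 + 12)**2)**2 = (276 + (3 + 12)**2)**2 = (276 + 15**2)**2 = (276 + 225)**2 = 501**2 = 251001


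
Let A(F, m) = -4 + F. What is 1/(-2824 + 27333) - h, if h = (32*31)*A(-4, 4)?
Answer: 194503425/24509 ≈ 7936.0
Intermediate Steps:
h = -7936 (h = (32*31)*(-4 - 4) = 992*(-8) = -7936)
1/(-2824 + 27333) - h = 1/(-2824 + 27333) - 1*(-7936) = 1/24509 + 7936 = 194503425/24509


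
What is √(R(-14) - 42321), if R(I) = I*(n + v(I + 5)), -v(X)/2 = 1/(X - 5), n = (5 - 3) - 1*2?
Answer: I*√42323 ≈ 205.73*I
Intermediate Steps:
n = 0 (n = 2 - 2 = 0)
v(X) = -2/(-5 + X) (v(X) = -2/(X - 5) = -2/(-5 + X))
R(I) = -2 (R(I) = I*(0 - 2/(-5 + (I + 5))) = I*(0 - 2/(-5 + (5 + I))) = I*(0 - 2/I) = I*(-2/I) = -2)
√(R(-14) - 42321) = √(-2 - 42321) = √(-42323) = I*√42323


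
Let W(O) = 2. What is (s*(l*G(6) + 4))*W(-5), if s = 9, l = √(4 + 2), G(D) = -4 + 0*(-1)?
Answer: 72 - 72*√6 ≈ -104.36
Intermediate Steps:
G(D) = -4 (G(D) = -4 + 0 = -4)
l = √6 ≈ 2.4495
(s*(l*G(6) + 4))*W(-5) = (9*(√6*(-4) + 4))*2 = (9*(-4*√6 + 4))*2 = (9*(4 - 4*√6))*2 = (36 - 36*√6)*2 = 72 - 72*√6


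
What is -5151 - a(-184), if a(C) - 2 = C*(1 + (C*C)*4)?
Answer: 24913047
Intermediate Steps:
a(C) = 2 + C*(1 + 4*C²) (a(C) = 2 + C*(1 + (C*C)*4) = 2 + C*(1 + C²*4) = 2 + C*(1 + 4*C²))
-5151 - a(-184) = -5151 - (2 - 184 + 4*(-184)³) = -5151 - (2 - 184 + 4*(-6229504)) = -5151 - (2 - 184 - 24918016) = -5151 - 1*(-24918198) = -5151 + 24918198 = 24913047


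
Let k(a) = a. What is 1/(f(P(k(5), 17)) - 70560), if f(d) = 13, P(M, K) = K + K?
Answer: -1/70547 ≈ -1.4175e-5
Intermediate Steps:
P(M, K) = 2*K
1/(f(P(k(5), 17)) - 70560) = 1/(13 - 70560) = 1/(-70547) = -1/70547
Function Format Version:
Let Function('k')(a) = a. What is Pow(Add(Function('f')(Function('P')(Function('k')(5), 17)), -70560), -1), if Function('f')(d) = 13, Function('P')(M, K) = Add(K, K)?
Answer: Rational(-1, 70547) ≈ -1.4175e-5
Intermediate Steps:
Function('P')(M, K) = Mul(2, K)
Pow(Add(Function('f')(Function('P')(Function('k')(5), 17)), -70560), -1) = Pow(Add(13, -70560), -1) = Pow(-70547, -1) = Rational(-1, 70547)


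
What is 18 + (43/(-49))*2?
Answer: 796/49 ≈ 16.245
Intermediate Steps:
18 + (43/(-49))*2 = 18 + (43*(-1/49))*2 = 18 - 43/49*2 = 18 - 86/49 = 796/49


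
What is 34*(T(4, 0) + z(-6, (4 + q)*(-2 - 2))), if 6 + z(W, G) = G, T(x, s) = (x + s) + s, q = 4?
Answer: -1156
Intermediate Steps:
T(x, s) = x + 2*s (T(x, s) = (s + x) + s = x + 2*s)
z(W, G) = -6 + G
34*(T(4, 0) + z(-6, (4 + q)*(-2 - 2))) = 34*((4 + 2*0) + (-6 + (4 + 4)*(-2 - 2))) = 34*((4 + 0) + (-6 + 8*(-4))) = 34*(4 + (-6 - 32)) = 34*(4 - 38) = 34*(-34) = -1156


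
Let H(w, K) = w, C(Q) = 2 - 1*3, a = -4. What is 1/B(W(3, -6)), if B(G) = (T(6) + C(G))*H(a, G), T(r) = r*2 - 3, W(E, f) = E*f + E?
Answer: -1/32 ≈ -0.031250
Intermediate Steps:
W(E, f) = E + E*f
C(Q) = -1 (C(Q) = 2 - 3 = -1)
T(r) = -3 + 2*r (T(r) = 2*r - 3 = -3 + 2*r)
B(G) = -32 (B(G) = ((-3 + 2*6) - 1)*(-4) = ((-3 + 12) - 1)*(-4) = (9 - 1)*(-4) = 8*(-4) = -32)
1/B(W(3, -6)) = 1/(-32) = -1/32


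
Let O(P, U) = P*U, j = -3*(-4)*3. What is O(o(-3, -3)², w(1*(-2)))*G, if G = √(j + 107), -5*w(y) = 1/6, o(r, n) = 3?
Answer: -3*√143/10 ≈ -3.5875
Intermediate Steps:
w(y) = -1/30 (w(y) = -⅕/6 = -⅕*⅙ = -1/30)
j = 36 (j = 12*3 = 36)
G = √143 (G = √(36 + 107) = √143 ≈ 11.958)
O(o(-3, -3)², w(1*(-2)))*G = (3²*(-1/30))*√143 = (9*(-1/30))*√143 = -3*√143/10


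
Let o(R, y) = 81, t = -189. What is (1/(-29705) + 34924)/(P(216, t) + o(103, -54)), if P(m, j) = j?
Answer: -1037417419/3208140 ≈ -323.37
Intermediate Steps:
(1/(-29705) + 34924)/(P(216, t) + o(103, -54)) = (1/(-29705) + 34924)/(-189 + 81) = (-1/29705 + 34924)/(-108) = (1037417419/29705)*(-1/108) = -1037417419/3208140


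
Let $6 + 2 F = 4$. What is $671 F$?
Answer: $-671$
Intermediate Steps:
$F = -1$ ($F = -3 + \frac{1}{2} \cdot 4 = -3 + 2 = -1$)
$671 F = 671 \left(-1\right) = -671$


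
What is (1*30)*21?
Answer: 630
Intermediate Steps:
(1*30)*21 = 30*21 = 630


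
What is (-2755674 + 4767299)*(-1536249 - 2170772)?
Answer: -7457136119125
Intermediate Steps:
(-2755674 + 4767299)*(-1536249 - 2170772) = 2011625*(-3707021) = -7457136119125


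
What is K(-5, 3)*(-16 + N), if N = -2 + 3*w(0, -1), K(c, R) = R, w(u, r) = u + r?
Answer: -63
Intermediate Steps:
w(u, r) = r + u
N = -5 (N = -2 + 3*(-1 + 0) = -2 + 3*(-1) = -2 - 3 = -5)
K(-5, 3)*(-16 + N) = 3*(-16 - 5) = 3*(-21) = -63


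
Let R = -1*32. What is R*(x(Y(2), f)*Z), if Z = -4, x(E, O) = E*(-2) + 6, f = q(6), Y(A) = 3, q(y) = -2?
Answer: 0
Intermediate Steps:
f = -2
x(E, O) = 6 - 2*E (x(E, O) = -2*E + 6 = 6 - 2*E)
R = -32
R*(x(Y(2), f)*Z) = -32*(6 - 2*3)*(-4) = -32*(6 - 6)*(-4) = -0*(-4) = -32*0 = 0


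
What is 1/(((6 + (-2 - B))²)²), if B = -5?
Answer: 1/6561 ≈ 0.00015242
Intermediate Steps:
1/(((6 + (-2 - B))²)²) = 1/(((6 + (-2 - 1*(-5)))²)²) = 1/(((6 + (-2 + 5))²)²) = 1/(((6 + 3)²)²) = 1/((9²)²) = 1/(81²) = 1/6561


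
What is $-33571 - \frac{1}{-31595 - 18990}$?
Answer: $- \frac{1698189034}{50585} \approx -33571.0$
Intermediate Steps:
$-33571 - \frac{1}{-31595 - 18990} = -33571 - \frac{1}{-50585} = -33571 - - \frac{1}{50585} = -33571 + \frac{1}{50585} = - \frac{1698189034}{50585}$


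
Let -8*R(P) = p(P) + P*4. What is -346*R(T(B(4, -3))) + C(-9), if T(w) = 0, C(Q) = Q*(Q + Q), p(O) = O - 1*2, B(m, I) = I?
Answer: 151/2 ≈ 75.500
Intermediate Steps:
p(O) = -2 + O (p(O) = O - 2 = -2 + O)
C(Q) = 2*Q² (C(Q) = Q*(2*Q) = 2*Q²)
R(P) = ¼ - 5*P/8 (R(P) = -((-2 + P) + P*4)/8 = -((-2 + P) + 4*P)/8 = -(-2 + 5*P)/8 = ¼ - 5*P/8)
-346*R(T(B(4, -3))) + C(-9) = -346*(¼ - 5/8*0) + 2*(-9)² = -346*(¼ + 0) + 2*81 = -346*¼ + 162 = -173/2 + 162 = 151/2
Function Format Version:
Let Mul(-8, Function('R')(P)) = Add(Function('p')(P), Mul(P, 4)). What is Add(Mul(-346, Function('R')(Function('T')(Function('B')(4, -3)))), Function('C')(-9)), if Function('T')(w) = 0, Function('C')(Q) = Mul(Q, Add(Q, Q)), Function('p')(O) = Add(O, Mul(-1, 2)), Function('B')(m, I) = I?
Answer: Rational(151, 2) ≈ 75.500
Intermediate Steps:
Function('p')(O) = Add(-2, O) (Function('p')(O) = Add(O, -2) = Add(-2, O))
Function('C')(Q) = Mul(2, Pow(Q, 2)) (Function('C')(Q) = Mul(Q, Mul(2, Q)) = Mul(2, Pow(Q, 2)))
Function('R')(P) = Add(Rational(1, 4), Mul(Rational(-5, 8), P)) (Function('R')(P) = Mul(Rational(-1, 8), Add(Add(-2, P), Mul(P, 4))) = Mul(Rational(-1, 8), Add(Add(-2, P), Mul(4, P))) = Mul(Rational(-1, 8), Add(-2, Mul(5, P))) = Add(Rational(1, 4), Mul(Rational(-5, 8), P)))
Add(Mul(-346, Function('R')(Function('T')(Function('B')(4, -3)))), Function('C')(-9)) = Add(Mul(-346, Add(Rational(1, 4), Mul(Rational(-5, 8), 0))), Mul(2, Pow(-9, 2))) = Add(Mul(-346, Add(Rational(1, 4), 0)), Mul(2, 81)) = Add(Mul(-346, Rational(1, 4)), 162) = Add(Rational(-173, 2), 162) = Rational(151, 2)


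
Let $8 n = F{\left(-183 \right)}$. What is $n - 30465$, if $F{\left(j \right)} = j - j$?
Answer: $-30465$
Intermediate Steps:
$F{\left(j \right)} = 0$
$n = 0$ ($n = \frac{1}{8} \cdot 0 = 0$)
$n - 30465 = 0 - 30465 = -30465$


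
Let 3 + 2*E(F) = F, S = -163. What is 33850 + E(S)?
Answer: 33767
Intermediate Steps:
E(F) = -3/2 + F/2
33850 + E(S) = 33850 + (-3/2 + (½)*(-163)) = 33850 + (-3/2 - 163/2) = 33850 - 83 = 33767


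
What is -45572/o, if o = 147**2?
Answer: -45572/21609 ≈ -2.1089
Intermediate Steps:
o = 21609
-45572/o = -45572/21609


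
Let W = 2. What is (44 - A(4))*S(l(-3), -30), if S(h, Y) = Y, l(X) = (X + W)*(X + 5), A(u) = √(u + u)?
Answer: -1320 + 60*√2 ≈ -1235.1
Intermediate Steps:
A(u) = √2*√u (A(u) = √(2*u) = √2*√u)
l(X) = (2 + X)*(5 + X) (l(X) = (X + 2)*(X + 5) = (2 + X)*(5 + X))
(44 - A(4))*S(l(-3), -30) = (44 - √2*√4)*(-30) = (44 - √2*2)*(-30) = (44 - 2*√2)*(-30) = -1320 + 60*√2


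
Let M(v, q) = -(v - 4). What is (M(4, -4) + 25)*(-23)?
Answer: -575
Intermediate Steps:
M(v, q) = 4 - v (M(v, q) = -(-4 + v) = 4 - v)
(M(4, -4) + 25)*(-23) = ((4 - 1*4) + 25)*(-23) = ((4 - 4) + 25)*(-23) = (0 + 25)*(-23) = 25*(-23) = -575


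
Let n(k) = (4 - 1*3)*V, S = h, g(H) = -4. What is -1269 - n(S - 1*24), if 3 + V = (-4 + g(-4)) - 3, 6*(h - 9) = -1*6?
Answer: -1255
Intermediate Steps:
h = 8 (h = 9 + (-1*6)/6 = 9 + (1/6)*(-6) = 9 - 1 = 8)
S = 8
V = -14 (V = -3 + ((-4 - 4) - 3) = -3 + (-8 - 3) = -3 - 11 = -14)
n(k) = -14 (n(k) = (4 - 1*3)*(-14) = (4 - 3)*(-14) = 1*(-14) = -14)
-1269 - n(S - 1*24) = -1269 - 1*(-14) = -1269 + 14 = -1255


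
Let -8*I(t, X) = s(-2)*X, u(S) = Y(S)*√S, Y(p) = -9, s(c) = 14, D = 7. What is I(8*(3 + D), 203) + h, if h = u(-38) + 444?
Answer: 355/4 - 9*I*√38 ≈ 88.75 - 55.48*I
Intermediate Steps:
u(S) = -9*√S
I(t, X) = -7*X/4
h = 444 - 9*I*√38 (h = -9*I*√38 + 444 = 444 - 9*I*√38 ≈ 444.0 - 55.48*I)
I(8*(3 + D), 203) + h = -7/4*203 + (444 - 9*I*√38) = -1421/4 + (444 - 9*I*√38) = 355/4 - 9*I*√38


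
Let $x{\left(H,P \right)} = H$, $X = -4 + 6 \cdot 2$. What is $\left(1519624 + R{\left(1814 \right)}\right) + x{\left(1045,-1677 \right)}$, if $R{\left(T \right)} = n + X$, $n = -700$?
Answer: $1519977$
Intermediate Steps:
$X = 8$ ($X = -4 + 12 = 8$)
$R{\left(T \right)} = -692$ ($R{\left(T \right)} = -700 + 8 = -692$)
$\left(1519624 + R{\left(1814 \right)}\right) + x{\left(1045,-1677 \right)} = \left(1519624 - 692\right) + 1045 = 1518932 + 1045 = 1519977$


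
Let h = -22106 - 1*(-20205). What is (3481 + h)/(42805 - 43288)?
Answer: -1580/483 ≈ -3.2712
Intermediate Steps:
h = -1901 (h = -22106 + 20205 = -1901)
(3481 + h)/(42805 - 43288) = (3481 - 1901)/(42805 - 43288) = 1580/(-483) = 1580*(-1/483) = -1580/483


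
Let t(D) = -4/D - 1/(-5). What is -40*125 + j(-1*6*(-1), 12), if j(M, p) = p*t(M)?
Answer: -25028/5 ≈ -5005.6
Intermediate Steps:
t(D) = ⅕ - 4/D (t(D) = -4/D - 1*(-⅕) = -4/D + ⅕ = ⅕ - 4/D)
j(M, p) = p*(-20 + M)/(5*M) (j(M, p) = p*((-20 + M)/(5*M)) = p*(-20 + M)/(5*M))
-40*125 + j(-1*6*(-1), 12) = -40*125 + (⅕)*12*(-20 - 1*6*(-1))/(-1*6*(-1)) = -5000 + (⅕)*12*(-20 - 6*(-1))/(-6*(-1)) = -5000 + (⅕)*12*(-20 + 6)/6 = -5000 + (⅕)*12*(⅙)*(-14) = -5000 - 28/5 = -25028/5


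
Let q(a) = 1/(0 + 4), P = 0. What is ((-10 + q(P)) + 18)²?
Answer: 1089/16 ≈ 68.063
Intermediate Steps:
q(a) = ¼ (q(a) = 1/4 = ¼)
((-10 + q(P)) + 18)² = ((-10 + ¼) + 18)² = (-39/4 + 18)² = (33/4)² = 1089/16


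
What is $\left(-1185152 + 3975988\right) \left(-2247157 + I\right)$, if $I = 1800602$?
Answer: $-1246261769980$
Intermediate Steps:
$\left(-1185152 + 3975988\right) \left(-2247157 + I\right) = \left(-1185152 + 3975988\right) \left(-2247157 + 1800602\right) = 2790836 \left(-446555\right) = -1246261769980$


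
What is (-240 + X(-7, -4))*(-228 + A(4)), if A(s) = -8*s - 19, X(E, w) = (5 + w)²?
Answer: 66681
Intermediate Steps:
A(s) = -19 - 8*s
(-240 + X(-7, -4))*(-228 + A(4)) = (-240 + (5 - 4)²)*(-228 + (-19 - 8*4)) = (-240 + 1²)*(-228 + (-19 - 32)) = (-240 + 1)*(-228 - 51) = -239*(-279) = 66681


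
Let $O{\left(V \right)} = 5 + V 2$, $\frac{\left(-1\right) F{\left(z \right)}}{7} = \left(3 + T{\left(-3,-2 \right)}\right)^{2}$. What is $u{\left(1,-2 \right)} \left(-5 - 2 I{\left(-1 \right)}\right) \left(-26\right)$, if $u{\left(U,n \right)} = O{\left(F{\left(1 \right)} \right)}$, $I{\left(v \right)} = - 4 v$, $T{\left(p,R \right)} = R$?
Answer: $-3042$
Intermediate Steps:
$F{\left(z \right)} = -7$ ($F{\left(z \right)} = - 7 \left(3 - 2\right)^{2} = - 7 \cdot 1^{2} = \left(-7\right) 1 = -7$)
$O{\left(V \right)} = 5 + 2 V$
$u{\left(U,n \right)} = -9$ ($u{\left(U,n \right)} = 5 + 2 \left(-7\right) = 5 - 14 = -9$)
$u{\left(1,-2 \right)} \left(-5 - 2 I{\left(-1 \right)}\right) \left(-26\right) = - 9 \left(-5 - 2 \left(\left(-4\right) \left(-1\right)\right)\right) \left(-26\right) = - 9 \left(-5 - 8\right) \left(-26\right) = \left(-9\right) \left(-13\right) \left(-26\right) = 117 \left(-26\right) = -3042$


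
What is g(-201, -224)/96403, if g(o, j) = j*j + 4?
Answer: 50180/96403 ≈ 0.52052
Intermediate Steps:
g(o, j) = 4 + j² (g(o, j) = j² + 4 = 4 + j²)
g(-201, -224)/96403 = (4 + (-224)²)/96403 = (4 + 50176)*(1/96403) = 50180*(1/96403) = 50180/96403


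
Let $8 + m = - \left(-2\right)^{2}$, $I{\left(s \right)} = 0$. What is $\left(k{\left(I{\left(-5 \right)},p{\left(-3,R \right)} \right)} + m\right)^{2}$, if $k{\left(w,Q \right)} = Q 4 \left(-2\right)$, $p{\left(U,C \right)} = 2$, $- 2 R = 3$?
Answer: $784$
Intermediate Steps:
$R = - \frac{3}{2}$ ($R = \left(- \frac{1}{2}\right) 3 = - \frac{3}{2} \approx -1.5$)
$m = -12$ ($m = -8 - \left(-2\right)^{2} = -8 - 4 = -12$)
$k{\left(w,Q \right)} = - 8 Q$ ($k{\left(w,Q \right)} = 4 Q \left(-2\right) = - 8 Q$)
$\left(k{\left(I{\left(-5 \right)},p{\left(-3,R \right)} \right)} + m\right)^{2} = \left(\left(-8\right) 2 - 12\right)^{2} = \left(-16 - 12\right)^{2} = \left(-28\right)^{2} = 784$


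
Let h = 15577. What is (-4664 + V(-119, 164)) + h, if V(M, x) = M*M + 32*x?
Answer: 30322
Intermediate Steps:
V(M, x) = M**2 + 32*x
(-4664 + V(-119, 164)) + h = (-4664 + ((-119)**2 + 32*164)) + 15577 = (-4664 + (14161 + 5248)) + 15577 = (-4664 + 19409) + 15577 = 14745 + 15577 = 30322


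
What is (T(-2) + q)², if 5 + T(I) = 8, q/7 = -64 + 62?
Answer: 121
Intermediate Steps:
q = -14 (q = 7*(-64 + 62) = 7*(-2) = -14)
T(I) = 3 (T(I) = -5 + 8 = 3)
(T(-2) + q)² = (3 - 14)² = (-11)² = 121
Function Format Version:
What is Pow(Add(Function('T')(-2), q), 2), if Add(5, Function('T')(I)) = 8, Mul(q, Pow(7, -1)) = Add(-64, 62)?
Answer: 121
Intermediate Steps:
q = -14 (q = Mul(7, Add(-64, 62)) = Mul(7, -2) = -14)
Function('T')(I) = 3 (Function('T')(I) = Add(-5, 8) = 3)
Pow(Add(Function('T')(-2), q), 2) = Pow(Add(3, -14), 2) = Pow(-11, 2) = 121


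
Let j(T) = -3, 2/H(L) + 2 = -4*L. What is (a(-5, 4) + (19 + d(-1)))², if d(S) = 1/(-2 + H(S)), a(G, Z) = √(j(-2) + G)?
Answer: 316 + 72*I*√2 ≈ 316.0 + 101.82*I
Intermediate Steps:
H(L) = 2/(-2 - 4*L)
a(G, Z) = √(-3 + G)
d(S) = 1/(-2 - 1/(1 + 2*S))
(a(-5, 4) + (19 + d(-1)))² = (√(-3 - 5) + (19 + (-1 - 2*(-1))/(3 + 4*(-1))))² = (√(-8) + (19 + (-1 + 2)/(3 - 4)))² = (2*I*√2 + (19 + 1/(-1)))² = (2*I*√2 + (19 - 1*1))² = (2*I*√2 + (19 - 1))² = (2*I*√2 + 18)² = (18 + 2*I*√2)²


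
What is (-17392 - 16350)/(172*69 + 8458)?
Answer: -16871/10163 ≈ -1.6600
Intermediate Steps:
(-17392 - 16350)/(172*69 + 8458) = -33742/(11868 + 8458) = -33742/20326 = -33742*1/20326 = -16871/10163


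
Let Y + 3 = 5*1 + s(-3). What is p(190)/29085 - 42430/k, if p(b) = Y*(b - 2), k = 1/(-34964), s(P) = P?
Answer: 43148252494012/29085 ≈ 1.4835e+9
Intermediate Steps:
k = -1/34964 ≈ -2.8601e-5
Y = -1 (Y = -3 + (5*1 - 3) = -3 + (5 - 3) = -3 + 2 = -1)
p(b) = 2 - b (p(b) = -(b - 2) = -(-2 + b) = 2 - b)
p(190)/29085 - 42430/k = (2 - 1*190)/29085 - 42430/(-1/34964) = (2 - 190)*(1/29085) - 42430*(-34964) = -188*1/29085 + 1483522520 = -188/29085 + 1483522520 = 43148252494012/29085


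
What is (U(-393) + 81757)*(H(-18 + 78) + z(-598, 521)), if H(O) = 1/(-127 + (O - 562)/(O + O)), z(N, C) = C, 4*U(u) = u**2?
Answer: 1974407659687/31484 ≈ 6.2711e+7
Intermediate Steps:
U(u) = u**2/4
H(O) = 1/(-127 + (-562 + O)/(2*O)) (H(O) = 1/(-127 + (-562 + O)/((2*O))) = 1/(-127 + (-562 + O)*(1/(2*O))) = 1/(-127 + (-562 + O)/(2*O)))
(U(-393) + 81757)*(H(-18 + 78) + z(-598, 521)) = ((1/4)*(-393)**2 + 81757)*(-2*(-18 + 78)/(562 + 253*(-18 + 78)) + 521) = ((1/4)*154449 + 81757)*(-2*60/(562 + 253*60) + 521) = (154449/4 + 81757)*(-2*60/(562 + 15180) + 521) = 481477*(-2*60/15742 + 521)/4 = 481477*(-2*60*1/15742 + 521)/4 = 481477*(-60/7871 + 521)/4 = (481477/4)*(4100731/7871) = 1974407659687/31484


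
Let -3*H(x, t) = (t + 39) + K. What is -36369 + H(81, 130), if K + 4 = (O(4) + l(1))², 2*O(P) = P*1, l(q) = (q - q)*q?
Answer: -109276/3 ≈ -36425.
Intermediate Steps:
l(q) = 0 (l(q) = 0*q = 0)
O(P) = P/2 (O(P) = (P*1)/2 = P/2)
K = 0 (K = -4 + ((½)*4 + 0)² = -4 + (2 + 0)² = -4 + 2² = -4 + 4 = 0)
H(x, t) = -13 - t/3 (H(x, t) = -((t + 39) + 0)/3 = -((39 + t) + 0)/3 = -(39 + t)/3 = -13 - t/3)
-36369 + H(81, 130) = -36369 + (-13 - ⅓*130) = -36369 + (-13 - 130/3) = -36369 - 169/3 = -109276/3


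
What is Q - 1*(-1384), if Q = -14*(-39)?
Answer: 1930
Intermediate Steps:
Q = 546
Q - 1*(-1384) = 546 - 1*(-1384) = 546 + 1384 = 1930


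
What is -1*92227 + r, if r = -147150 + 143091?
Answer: -96286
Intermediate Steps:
r = -4059
-1*92227 + r = -1*92227 - 4059 = -92227 - 4059 = -96286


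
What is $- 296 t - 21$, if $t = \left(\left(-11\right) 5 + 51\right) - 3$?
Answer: $2051$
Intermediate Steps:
$t = -7$ ($t = \left(-55 + 51\right) - 3 = -4 - 3 = -7$)
$- 296 t - 21 = \left(-296\right) \left(-7\right) - 21 = 2072 - 21 = 2051$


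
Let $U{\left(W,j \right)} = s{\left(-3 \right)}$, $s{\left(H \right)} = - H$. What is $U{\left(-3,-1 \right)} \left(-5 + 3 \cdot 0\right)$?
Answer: $-15$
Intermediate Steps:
$U{\left(W,j \right)} = 3$ ($U{\left(W,j \right)} = \left(-1\right) \left(-3\right) = 3$)
$U{\left(-3,-1 \right)} \left(-5 + 3 \cdot 0\right) = 3 \left(-5 + 3 \cdot 0\right) = 3 \left(-5 + 0\right) = 3 \left(-5\right) = -15$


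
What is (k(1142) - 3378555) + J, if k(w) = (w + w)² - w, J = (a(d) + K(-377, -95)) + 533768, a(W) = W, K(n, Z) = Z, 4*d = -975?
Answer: 9481553/4 ≈ 2.3704e+6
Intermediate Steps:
d = -975/4 (d = (¼)*(-975) = -975/4 ≈ -243.75)
J = 2133717/4 (J = (-975/4 - 95) + 533768 = -1355/4 + 533768 = 2133717/4 ≈ 5.3343e+5)
k(w) = -w + 4*w² (k(w) = (2*w)² - w = 4*w² - w = -w + 4*w²)
(k(1142) - 3378555) + J = (1142*(-1 + 4*1142) - 3378555) + 2133717/4 = (1142*(-1 + 4568) - 3378555) + 2133717/4 = (1142*4567 - 3378555) + 2133717/4 = (5215514 - 3378555) + 2133717/4 = 1836959 + 2133717/4 = 9481553/4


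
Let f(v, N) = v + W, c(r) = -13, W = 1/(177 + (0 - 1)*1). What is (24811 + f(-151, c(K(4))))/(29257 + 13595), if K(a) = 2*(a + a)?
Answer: 4340161/7541952 ≈ 0.57547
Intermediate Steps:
W = 1/176 (W = 1/(177 - 1*1) = 1/(177 - 1) = 1/176 ≈ 0.0056818)
K(a) = 4*a (K(a) = 2*(2*a) = 4*a)
f(v, N) = 1/176 + v (f(v, N) = v + 1/176 = 1/176 + v)
(24811 + f(-151, c(K(4))))/(29257 + 13595) = (24811 + (1/176 - 151))/(29257 + 13595) = (24811 - 26575/176)/42852 = (4340161/176)*(1/42852) = 4340161/7541952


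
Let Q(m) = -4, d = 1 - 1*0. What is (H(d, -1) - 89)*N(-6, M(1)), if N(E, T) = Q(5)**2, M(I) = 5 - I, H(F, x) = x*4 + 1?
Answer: -1472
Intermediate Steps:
d = 1 (d = 1 + 0 = 1)
H(F, x) = 1 + 4*x (H(F, x) = 4*x + 1 = 1 + 4*x)
N(E, T) = 16 (N(E, T) = (-4)**2 = 16)
(H(d, -1) - 89)*N(-6, M(1)) = ((1 + 4*(-1)) - 89)*16 = ((1 - 4) - 89)*16 = (-3 - 89)*16 = -92*16 = -1472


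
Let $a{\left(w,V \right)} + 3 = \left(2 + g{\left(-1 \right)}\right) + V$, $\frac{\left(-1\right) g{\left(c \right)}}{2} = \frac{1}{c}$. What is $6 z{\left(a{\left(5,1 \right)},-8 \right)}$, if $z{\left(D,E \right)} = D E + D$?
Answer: $-84$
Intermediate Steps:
$g{\left(c \right)} = - \frac{2}{c}$
$a{\left(w,V \right)} = 1 + V$ ($a{\left(w,V \right)} = -3 + \left(\left(2 - \frac{2}{-1}\right) + V\right) = -3 + \left(\left(2 - -2\right) + V\right) = -3 + \left(\left(2 + 2\right) + V\right) = -3 + \left(4 + V\right) = 1 + V$)
$z{\left(D,E \right)} = D + D E$
$6 z{\left(a{\left(5,1 \right)},-8 \right)} = 6 \left(1 + 1\right) \left(1 - 8\right) = 6 \cdot 2 \left(-7\right) = 6 \left(-14\right) = -84$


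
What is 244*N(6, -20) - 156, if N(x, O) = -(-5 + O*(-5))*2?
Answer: -46516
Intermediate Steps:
N(x, O) = 10 + 10*O (N(x, O) = -(-5 - 5*O)*2 = (5 + 5*O)*2 = 10 + 10*O)
244*N(6, -20) - 156 = 244*(10 + 10*(-20)) - 156 = 244*(10 - 200) - 156 = 244*(-190) - 156 = -46360 - 156 = -46516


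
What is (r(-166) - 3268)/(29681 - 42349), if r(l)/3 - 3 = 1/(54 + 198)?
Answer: 273755/1064112 ≈ 0.25726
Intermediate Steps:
r(l) = 757/84 (r(l) = 9 + 3/(54 + 198) = 9 + 3/252 = 9 + 3*(1/252) = 9 + 1/84 = 757/84)
(r(-166) - 3268)/(29681 - 42349) = (757/84 - 3268)/(29681 - 42349) = -273755/84/(-12668) = -273755/84*(-1/12668) = 273755/1064112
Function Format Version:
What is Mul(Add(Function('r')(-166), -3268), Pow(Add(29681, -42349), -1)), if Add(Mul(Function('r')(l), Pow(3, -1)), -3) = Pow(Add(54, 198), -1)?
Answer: Rational(273755, 1064112) ≈ 0.25726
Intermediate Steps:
Function('r')(l) = Rational(757, 84) (Function('r')(l) = Add(9, Mul(3, Pow(Add(54, 198), -1))) = Add(9, Mul(3, Pow(252, -1))) = Add(9, Mul(3, Rational(1, 252))) = Add(9, Rational(1, 84)) = Rational(757, 84))
Mul(Add(Function('r')(-166), -3268), Pow(Add(29681, -42349), -1)) = Mul(Add(Rational(757, 84), -3268), Pow(Add(29681, -42349), -1)) = Mul(Rational(-273755, 84), Pow(-12668, -1)) = Mul(Rational(-273755, 84), Rational(-1, 12668)) = Rational(273755, 1064112)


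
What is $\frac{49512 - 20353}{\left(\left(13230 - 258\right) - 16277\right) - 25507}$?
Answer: $- \frac{29159}{28812} \approx -1.012$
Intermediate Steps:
$\frac{49512 - 20353}{\left(\left(13230 - 258\right) - 16277\right) - 25507} = \frac{29159}{\left(\left(13230 - 258\right) - 16277\right) - 25507} = \frac{29159}{\left(12972 - 16277\right) - 25507} = \frac{29159}{-3305 - 25507} = \frac{29159}{-28812} = 29159 \left(- \frac{1}{28812}\right) = - \frac{29159}{28812}$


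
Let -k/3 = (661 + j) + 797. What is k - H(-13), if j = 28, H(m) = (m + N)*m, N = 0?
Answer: -4627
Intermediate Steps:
H(m) = m**2 (H(m) = (m + 0)*m = m*m = m**2)
k = -4458 (k = -3*((661 + 28) + 797) = -3*(689 + 797) = -3*1486 = -4458)
k - H(-13) = -4458 - 1*(-13)**2 = -4458 - 1*169 = -4458 - 169 = -4627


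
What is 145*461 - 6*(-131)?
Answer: 67631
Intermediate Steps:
145*461 - 6*(-131) = 66845 + 786 = 67631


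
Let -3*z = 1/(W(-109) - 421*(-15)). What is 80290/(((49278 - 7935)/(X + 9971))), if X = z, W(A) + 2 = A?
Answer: 7450119176395/384737958 ≈ 19364.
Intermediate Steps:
W(A) = -2 + A
z = -1/18612 (z = -1/(3*((-2 - 109) - 421*(-15))) = -1/(3*(-111 + 6315)) = -⅓/6204 = -⅓*1/6204 = -1/18612 ≈ -5.3729e-5)
X = -1/18612 ≈ -5.3729e-5
80290/(((49278 - 7935)/(X + 9971))) = 80290/(((49278 - 7935)/(-1/18612 + 9971))) = 80290/((41343/(185580251/18612))) = 80290/((41343*(18612/185580251))) = 80290/(769475916/185580251) = 80290*(185580251/769475916) = 7450119176395/384737958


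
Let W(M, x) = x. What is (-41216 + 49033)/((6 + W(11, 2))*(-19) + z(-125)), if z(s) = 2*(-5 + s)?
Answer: -7817/412 ≈ -18.973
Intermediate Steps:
z(s) = -10 + 2*s
(-41216 + 49033)/((6 + W(11, 2))*(-19) + z(-125)) = (-41216 + 49033)/((6 + 2)*(-19) + (-10 + 2*(-125))) = 7817/(8*(-19) + (-10 - 250)) = 7817/(-152 - 260) = 7817/(-412) = 7817*(-1/412) = -7817/412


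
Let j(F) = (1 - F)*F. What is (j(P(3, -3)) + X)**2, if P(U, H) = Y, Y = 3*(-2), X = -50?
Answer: 8464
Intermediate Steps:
Y = -6
P(U, H) = -6
j(F) = F*(1 - F)
(j(P(3, -3)) + X)**2 = (-6*(1 - 1*(-6)) - 50)**2 = (-6*(1 + 6) - 50)**2 = (-6*7 - 50)**2 = (-42 - 50)**2 = (-92)**2 = 8464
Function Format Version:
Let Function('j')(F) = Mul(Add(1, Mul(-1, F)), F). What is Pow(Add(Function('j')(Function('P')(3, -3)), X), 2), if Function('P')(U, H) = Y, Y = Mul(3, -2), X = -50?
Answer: 8464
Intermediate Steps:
Y = -6
Function('P')(U, H) = -6
Function('j')(F) = Mul(F, Add(1, Mul(-1, F)))
Pow(Add(Function('j')(Function('P')(3, -3)), X), 2) = Pow(Add(Mul(-6, Add(1, Mul(-1, -6))), -50), 2) = Pow(Add(Mul(-6, Add(1, 6)), -50), 2) = Pow(Add(Mul(-6, 7), -50), 2) = Pow(Add(-42, -50), 2) = Pow(-92, 2) = 8464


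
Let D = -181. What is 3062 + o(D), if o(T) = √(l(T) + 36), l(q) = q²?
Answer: 3062 + √32797 ≈ 3243.1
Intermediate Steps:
o(T) = √(36 + T²) (o(T) = √(T² + 36) = √(36 + T²))
3062 + o(D) = 3062 + √(36 + (-181)²) = 3062 + √(36 + 32761) = 3062 + √32797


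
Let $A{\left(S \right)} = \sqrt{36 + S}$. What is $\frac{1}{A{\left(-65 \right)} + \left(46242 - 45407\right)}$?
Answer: $\frac{835}{697254} - \frac{i \sqrt{29}}{697254} \approx 0.0011976 - 7.7234 \cdot 10^{-6} i$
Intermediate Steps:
$\frac{1}{A{\left(-65 \right)} + \left(46242 - 45407\right)} = \frac{1}{\sqrt{36 - 65} + \left(46242 - 45407\right)} = \frac{1}{\sqrt{-29} + 835} = \frac{1}{i \sqrt{29} + 835} = \frac{1}{835 + i \sqrt{29}}$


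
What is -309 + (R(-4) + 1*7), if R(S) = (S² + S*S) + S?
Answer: -274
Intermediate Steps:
R(S) = S + 2*S² (R(S) = (S² + S²) + S = 2*S² + S = S + 2*S²)
-309 + (R(-4) + 1*7) = -309 + (-4*(1 + 2*(-4)) + 1*7) = -309 + (-4*(1 - 8) + 7) = -309 + (-4*(-7) + 7) = -309 + (28 + 7) = -309 + 35 = -274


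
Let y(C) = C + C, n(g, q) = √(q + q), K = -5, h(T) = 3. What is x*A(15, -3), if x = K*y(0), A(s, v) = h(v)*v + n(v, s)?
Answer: 0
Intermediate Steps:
n(g, q) = √2*√q (n(g, q) = √(2*q) = √2*√q)
y(C) = 2*C
A(s, v) = 3*v + √2*√s
x = 0 (x = -10*0 = -5*0 = 0)
x*A(15, -3) = 0*(3*(-3) + √2*√15) = 0*(-9 + √30) = 0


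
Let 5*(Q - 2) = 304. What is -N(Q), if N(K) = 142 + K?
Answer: -1024/5 ≈ -204.80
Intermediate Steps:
Q = 314/5 (Q = 2 + (⅕)*304 = 2 + 304/5 = 314/5 ≈ 62.800)
-N(Q) = -(142 + 314/5) = -1*1024/5 = -1024/5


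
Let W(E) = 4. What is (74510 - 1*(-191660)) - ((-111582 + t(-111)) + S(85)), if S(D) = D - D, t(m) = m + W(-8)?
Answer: 377859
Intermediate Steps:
t(m) = 4 + m (t(m) = m + 4 = 4 + m)
S(D) = 0
(74510 - 1*(-191660)) - ((-111582 + t(-111)) + S(85)) = (74510 - 1*(-191660)) - ((-111582 + (4 - 111)) + 0) = (74510 + 191660) - ((-111582 - 107) + 0) = 266170 - (-111689 + 0) = 266170 - 1*(-111689) = 266170 + 111689 = 377859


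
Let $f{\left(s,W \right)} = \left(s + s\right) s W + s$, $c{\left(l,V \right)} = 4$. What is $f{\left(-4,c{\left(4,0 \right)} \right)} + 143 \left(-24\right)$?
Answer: $-3308$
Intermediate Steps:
$f{\left(s,W \right)} = s + 2 W s^{2}$ ($f{\left(s,W \right)} = 2 s s W + s = 2 s^{2} W + s = 2 W s^{2} + s = s + 2 W s^{2}$)
$f{\left(-4,c{\left(4,0 \right)} \right)} + 143 \left(-24\right) = - 4 \left(1 + 2 \cdot 4 \left(-4\right)\right) + 143 \left(-24\right) = - 4 \left(1 - 32\right) - 3432 = \left(-4\right) \left(-31\right) - 3432 = 124 - 3432 = -3308$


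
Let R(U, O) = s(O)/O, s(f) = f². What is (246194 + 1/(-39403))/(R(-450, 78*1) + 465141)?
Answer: 9700782181/18331024257 ≈ 0.52920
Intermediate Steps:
R(U, O) = O (R(U, O) = O²/O = O)
(246194 + 1/(-39403))/(R(-450, 78*1) + 465141) = (246194 + 1/(-39403))/(78*1 + 465141) = (246194 - 1/39403)/(78 + 465141) = (9700782181/39403)/465219 = (9700782181/39403)*(1/465219) = 9700782181/18331024257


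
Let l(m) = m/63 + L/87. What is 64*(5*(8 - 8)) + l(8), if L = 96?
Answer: 2248/1827 ≈ 1.2304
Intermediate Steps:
l(m) = 32/29 + m/63 (l(m) = m/63 + 96/87 = m*(1/63) + 96*(1/87) = m/63 + 32/29 = 32/29 + m/63)
64*(5*(8 - 8)) + l(8) = 64*(5*(8 - 8)) + (32/29 + (1/63)*8) = 64*(5*0) + (32/29 + 8/63) = 64*0 + 2248/1827 = 0 + 2248/1827 = 2248/1827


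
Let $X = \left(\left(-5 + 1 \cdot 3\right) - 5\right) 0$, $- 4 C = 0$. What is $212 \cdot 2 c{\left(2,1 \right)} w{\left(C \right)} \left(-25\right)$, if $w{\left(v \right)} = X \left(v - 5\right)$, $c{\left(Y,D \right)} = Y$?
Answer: $0$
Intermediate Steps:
$C = 0$ ($C = \left(- \frac{1}{4}\right) 0 = 0$)
$X = 0$ ($X = \left(\left(-5 + 3\right) - 5\right) 0 = \left(-2 - 5\right) 0 = \left(-7\right) 0 = 0$)
$w{\left(v \right)} = 0$ ($w{\left(v \right)} = 0 \left(v - 5\right) = 0 \left(-5 + v\right) = 0$)
$212 \cdot 2 c{\left(2,1 \right)} w{\left(C \right)} \left(-25\right) = 212 \cdot 2 \cdot 2 \cdot 0 \left(-25\right) = 212 \cdot 4 \cdot 0 \left(-25\right) = 212 \cdot 0 \left(-25\right) = 0 \left(-25\right) = 0$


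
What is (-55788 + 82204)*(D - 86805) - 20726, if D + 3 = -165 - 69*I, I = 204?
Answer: -2669331110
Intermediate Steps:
D = -14244 (D = -3 + (-165 - 69*204) = -3 + (-165 - 14076) = -3 - 14241 = -14244)
(-55788 + 82204)*(D - 86805) - 20726 = (-55788 + 82204)*(-14244 - 86805) - 20726 = 26416*(-101049) - 20726 = -2669310384 - 20726 = -2669331110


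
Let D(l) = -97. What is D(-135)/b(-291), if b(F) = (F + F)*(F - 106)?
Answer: -1/2382 ≈ -0.00041982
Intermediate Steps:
b(F) = 2*F*(-106 + F) (b(F) = (2*F)*(-106 + F) = 2*F*(-106 + F))
D(-135)/b(-291) = -97*(-1/(582*(-106 - 291))) = -97/(2*(-291)*(-397)) = -97/231054 = -97*1/231054 = -1/2382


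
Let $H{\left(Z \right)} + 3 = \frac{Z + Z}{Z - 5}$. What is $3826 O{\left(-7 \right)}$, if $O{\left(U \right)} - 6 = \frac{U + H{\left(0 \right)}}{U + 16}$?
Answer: $\frac{168344}{9} \approx 18705.0$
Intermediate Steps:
$H{\left(Z \right)} = -3 + \frac{2 Z}{-5 + Z}$ ($H{\left(Z \right)} = -3 + \frac{Z + Z}{Z - 5} = -3 + \frac{2 Z}{-5 + Z}$)
$O{\left(U \right)} = 6 + \frac{-3 + U}{16 + U}$ ($O{\left(U \right)} = 6 + \frac{U + \frac{15 - 0}{-5 + 0}}{U + 16} = 6 + \frac{U + \frac{15 + 0}{-5}}{16 + U} = 6 + \frac{U - 3}{16 + U} = 6 + \frac{-3 + U}{16 + U}$)
$3826 O{\left(-7 \right)} = 3826 \frac{93 + 7 \left(-7\right)}{16 - 7} = 3826 \frac{93 - 49}{9} = 3826 \cdot \frac{1}{9} \cdot 44 = 3826 \cdot \frac{44}{9} = \frac{168344}{9}$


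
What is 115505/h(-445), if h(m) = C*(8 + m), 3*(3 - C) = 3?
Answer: -115505/874 ≈ -132.16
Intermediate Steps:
C = 2 (C = 3 - 1/3*3 = 3 - 1 = 2)
h(m) = 16 + 2*m (h(m) = 2*(8 + m) = 16 + 2*m)
115505/h(-445) = 115505/(16 + 2*(-445)) = 115505/(16 - 890) = 115505/(-874) = 115505*(-1/874) = -115505/874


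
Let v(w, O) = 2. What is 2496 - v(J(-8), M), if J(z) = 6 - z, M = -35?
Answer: 2494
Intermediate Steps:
2496 - v(J(-8), M) = 2496 - 1*2 = 2496 - 2 = 2494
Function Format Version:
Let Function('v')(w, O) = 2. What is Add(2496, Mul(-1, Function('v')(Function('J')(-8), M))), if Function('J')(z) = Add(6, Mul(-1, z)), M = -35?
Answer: 2494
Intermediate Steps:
Add(2496, Mul(-1, Function('v')(Function('J')(-8), M))) = Add(2496, Mul(-1, 2)) = Add(2496, -2) = 2494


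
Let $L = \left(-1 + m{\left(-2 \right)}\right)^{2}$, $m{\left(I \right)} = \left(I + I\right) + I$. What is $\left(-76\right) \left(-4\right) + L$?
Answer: $353$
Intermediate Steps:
$m{\left(I \right)} = 3 I$ ($m{\left(I \right)} = 2 I + I = 3 I$)
$L = 49$ ($L = \left(-1 + 3 \left(-2\right)\right)^{2} = \left(-1 - 6\right)^{2} = \left(-7\right)^{2} = 49$)
$\left(-76\right) \left(-4\right) + L = \left(-76\right) \left(-4\right) + 49 = 304 + 49 = 353$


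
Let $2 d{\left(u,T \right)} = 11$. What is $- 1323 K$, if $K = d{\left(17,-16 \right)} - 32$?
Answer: $\frac{70119}{2} \approx 35060.0$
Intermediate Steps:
$d{\left(u,T \right)} = \frac{11}{2}$ ($d{\left(u,T \right)} = \frac{1}{2} \cdot 11 = \frac{11}{2}$)
$K = - \frac{53}{2}$ ($K = \frac{11}{2} - 32 = - \frac{53}{2} \approx -26.5$)
$- 1323 K = \left(-1323\right) \left(- \frac{53}{2}\right) = \frac{70119}{2}$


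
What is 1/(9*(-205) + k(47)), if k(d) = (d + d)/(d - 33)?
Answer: -7/12868 ≈ -0.00054399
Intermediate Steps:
k(d) = 2*d/(-33 + d) (k(d) = (2*d)/(-33 + d) = 2*d/(-33 + d))
1/(9*(-205) + k(47)) = 1/(9*(-205) + 2*47/(-33 + 47)) = 1/(-1845 + 2*47/14) = 1/(-1845 + 2*47*(1/14)) = 1/(-1845 + 47/7) = 1/(-12868/7) = -7/12868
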